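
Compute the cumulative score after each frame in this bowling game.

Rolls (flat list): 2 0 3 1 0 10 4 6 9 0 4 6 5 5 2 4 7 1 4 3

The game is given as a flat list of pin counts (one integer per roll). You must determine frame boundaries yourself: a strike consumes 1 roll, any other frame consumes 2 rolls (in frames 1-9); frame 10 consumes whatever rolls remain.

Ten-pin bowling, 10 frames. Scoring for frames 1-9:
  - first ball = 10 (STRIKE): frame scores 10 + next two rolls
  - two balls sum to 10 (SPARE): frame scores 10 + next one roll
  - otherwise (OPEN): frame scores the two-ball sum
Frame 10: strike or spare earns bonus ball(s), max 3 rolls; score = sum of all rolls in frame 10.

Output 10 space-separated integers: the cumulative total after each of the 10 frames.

Answer: 2 6 20 39 48 63 75 81 89 96

Derivation:
Frame 1: OPEN (2+0=2). Cumulative: 2
Frame 2: OPEN (3+1=4). Cumulative: 6
Frame 3: SPARE (0+10=10). 10 + next roll (4) = 14. Cumulative: 20
Frame 4: SPARE (4+6=10). 10 + next roll (9) = 19. Cumulative: 39
Frame 5: OPEN (9+0=9). Cumulative: 48
Frame 6: SPARE (4+6=10). 10 + next roll (5) = 15. Cumulative: 63
Frame 7: SPARE (5+5=10). 10 + next roll (2) = 12. Cumulative: 75
Frame 8: OPEN (2+4=6). Cumulative: 81
Frame 9: OPEN (7+1=8). Cumulative: 89
Frame 10: OPEN. Sum of all frame-10 rolls (4+3) = 7. Cumulative: 96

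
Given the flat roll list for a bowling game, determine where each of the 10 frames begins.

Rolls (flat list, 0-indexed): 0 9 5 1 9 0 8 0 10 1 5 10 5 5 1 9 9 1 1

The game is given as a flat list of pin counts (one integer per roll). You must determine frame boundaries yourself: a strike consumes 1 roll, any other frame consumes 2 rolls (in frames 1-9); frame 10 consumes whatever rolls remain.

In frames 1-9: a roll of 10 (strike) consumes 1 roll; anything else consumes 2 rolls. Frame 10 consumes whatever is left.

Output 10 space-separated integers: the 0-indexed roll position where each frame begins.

Answer: 0 2 4 6 8 9 11 12 14 16

Derivation:
Frame 1 starts at roll index 0: rolls=0,9 (sum=9), consumes 2 rolls
Frame 2 starts at roll index 2: rolls=5,1 (sum=6), consumes 2 rolls
Frame 3 starts at roll index 4: rolls=9,0 (sum=9), consumes 2 rolls
Frame 4 starts at roll index 6: rolls=8,0 (sum=8), consumes 2 rolls
Frame 5 starts at roll index 8: roll=10 (strike), consumes 1 roll
Frame 6 starts at roll index 9: rolls=1,5 (sum=6), consumes 2 rolls
Frame 7 starts at roll index 11: roll=10 (strike), consumes 1 roll
Frame 8 starts at roll index 12: rolls=5,5 (sum=10), consumes 2 rolls
Frame 9 starts at roll index 14: rolls=1,9 (sum=10), consumes 2 rolls
Frame 10 starts at roll index 16: 3 remaining rolls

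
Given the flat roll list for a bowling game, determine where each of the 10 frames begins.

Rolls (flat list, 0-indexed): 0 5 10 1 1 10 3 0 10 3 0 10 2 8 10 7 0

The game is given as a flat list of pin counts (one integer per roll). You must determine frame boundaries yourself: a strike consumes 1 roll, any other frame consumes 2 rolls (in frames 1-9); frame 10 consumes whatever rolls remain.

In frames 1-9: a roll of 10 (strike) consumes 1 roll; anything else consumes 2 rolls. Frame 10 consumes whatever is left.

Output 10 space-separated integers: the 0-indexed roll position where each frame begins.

Frame 1 starts at roll index 0: rolls=0,5 (sum=5), consumes 2 rolls
Frame 2 starts at roll index 2: roll=10 (strike), consumes 1 roll
Frame 3 starts at roll index 3: rolls=1,1 (sum=2), consumes 2 rolls
Frame 4 starts at roll index 5: roll=10 (strike), consumes 1 roll
Frame 5 starts at roll index 6: rolls=3,0 (sum=3), consumes 2 rolls
Frame 6 starts at roll index 8: roll=10 (strike), consumes 1 roll
Frame 7 starts at roll index 9: rolls=3,0 (sum=3), consumes 2 rolls
Frame 8 starts at roll index 11: roll=10 (strike), consumes 1 roll
Frame 9 starts at roll index 12: rolls=2,8 (sum=10), consumes 2 rolls
Frame 10 starts at roll index 14: 3 remaining rolls

Answer: 0 2 3 5 6 8 9 11 12 14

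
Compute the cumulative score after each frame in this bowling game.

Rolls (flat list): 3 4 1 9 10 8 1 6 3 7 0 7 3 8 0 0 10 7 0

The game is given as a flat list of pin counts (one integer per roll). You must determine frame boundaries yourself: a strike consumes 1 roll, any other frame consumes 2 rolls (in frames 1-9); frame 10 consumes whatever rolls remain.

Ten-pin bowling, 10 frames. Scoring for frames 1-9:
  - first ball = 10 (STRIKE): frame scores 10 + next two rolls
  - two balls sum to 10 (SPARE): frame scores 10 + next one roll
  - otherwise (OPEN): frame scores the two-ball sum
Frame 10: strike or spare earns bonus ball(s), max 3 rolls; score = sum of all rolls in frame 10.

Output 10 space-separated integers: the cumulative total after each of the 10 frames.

Answer: 7 27 46 55 64 71 89 97 114 121

Derivation:
Frame 1: OPEN (3+4=7). Cumulative: 7
Frame 2: SPARE (1+9=10). 10 + next roll (10) = 20. Cumulative: 27
Frame 3: STRIKE. 10 + next two rolls (8+1) = 19. Cumulative: 46
Frame 4: OPEN (8+1=9). Cumulative: 55
Frame 5: OPEN (6+3=9). Cumulative: 64
Frame 6: OPEN (7+0=7). Cumulative: 71
Frame 7: SPARE (7+3=10). 10 + next roll (8) = 18. Cumulative: 89
Frame 8: OPEN (8+0=8). Cumulative: 97
Frame 9: SPARE (0+10=10). 10 + next roll (7) = 17. Cumulative: 114
Frame 10: OPEN. Sum of all frame-10 rolls (7+0) = 7. Cumulative: 121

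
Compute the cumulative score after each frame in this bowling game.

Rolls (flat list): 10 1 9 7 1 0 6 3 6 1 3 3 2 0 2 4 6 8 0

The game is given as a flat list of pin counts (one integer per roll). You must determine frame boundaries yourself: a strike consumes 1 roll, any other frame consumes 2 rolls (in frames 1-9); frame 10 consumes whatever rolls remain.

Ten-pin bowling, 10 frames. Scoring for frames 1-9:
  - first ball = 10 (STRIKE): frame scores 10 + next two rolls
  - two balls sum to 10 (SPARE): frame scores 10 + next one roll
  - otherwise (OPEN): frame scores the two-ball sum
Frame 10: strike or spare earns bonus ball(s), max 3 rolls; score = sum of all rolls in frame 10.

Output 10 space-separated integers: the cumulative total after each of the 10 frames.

Frame 1: STRIKE. 10 + next two rolls (1+9) = 20. Cumulative: 20
Frame 2: SPARE (1+9=10). 10 + next roll (7) = 17. Cumulative: 37
Frame 3: OPEN (7+1=8). Cumulative: 45
Frame 4: OPEN (0+6=6). Cumulative: 51
Frame 5: OPEN (3+6=9). Cumulative: 60
Frame 6: OPEN (1+3=4). Cumulative: 64
Frame 7: OPEN (3+2=5). Cumulative: 69
Frame 8: OPEN (0+2=2). Cumulative: 71
Frame 9: SPARE (4+6=10). 10 + next roll (8) = 18. Cumulative: 89
Frame 10: OPEN. Sum of all frame-10 rolls (8+0) = 8. Cumulative: 97

Answer: 20 37 45 51 60 64 69 71 89 97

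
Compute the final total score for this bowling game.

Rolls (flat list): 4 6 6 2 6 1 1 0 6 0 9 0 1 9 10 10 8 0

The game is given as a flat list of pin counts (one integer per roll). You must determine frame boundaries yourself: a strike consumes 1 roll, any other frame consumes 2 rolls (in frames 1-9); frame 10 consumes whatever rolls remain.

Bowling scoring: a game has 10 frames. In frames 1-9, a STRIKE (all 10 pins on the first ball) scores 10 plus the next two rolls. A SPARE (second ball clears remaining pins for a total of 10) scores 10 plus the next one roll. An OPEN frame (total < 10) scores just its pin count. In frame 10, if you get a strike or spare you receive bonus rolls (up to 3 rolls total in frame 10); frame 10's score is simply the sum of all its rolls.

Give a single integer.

Answer: 121

Derivation:
Frame 1: SPARE (4+6=10). 10 + next roll (6) = 16. Cumulative: 16
Frame 2: OPEN (6+2=8). Cumulative: 24
Frame 3: OPEN (6+1=7). Cumulative: 31
Frame 4: OPEN (1+0=1). Cumulative: 32
Frame 5: OPEN (6+0=6). Cumulative: 38
Frame 6: OPEN (9+0=9). Cumulative: 47
Frame 7: SPARE (1+9=10). 10 + next roll (10) = 20. Cumulative: 67
Frame 8: STRIKE. 10 + next two rolls (10+8) = 28. Cumulative: 95
Frame 9: STRIKE. 10 + next two rolls (8+0) = 18. Cumulative: 113
Frame 10: OPEN. Sum of all frame-10 rolls (8+0) = 8. Cumulative: 121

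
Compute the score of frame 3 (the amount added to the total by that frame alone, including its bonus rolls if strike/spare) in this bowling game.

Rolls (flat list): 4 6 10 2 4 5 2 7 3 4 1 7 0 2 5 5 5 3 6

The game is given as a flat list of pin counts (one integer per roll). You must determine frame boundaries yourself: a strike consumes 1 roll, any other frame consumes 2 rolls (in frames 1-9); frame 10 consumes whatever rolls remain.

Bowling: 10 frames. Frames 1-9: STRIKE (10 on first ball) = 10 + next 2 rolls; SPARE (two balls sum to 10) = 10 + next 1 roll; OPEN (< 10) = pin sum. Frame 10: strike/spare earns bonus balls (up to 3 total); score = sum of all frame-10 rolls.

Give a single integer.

Frame 1: SPARE (4+6=10). 10 + next roll (10) = 20. Cumulative: 20
Frame 2: STRIKE. 10 + next two rolls (2+4) = 16. Cumulative: 36
Frame 3: OPEN (2+4=6). Cumulative: 42
Frame 4: OPEN (5+2=7). Cumulative: 49
Frame 5: SPARE (7+3=10). 10 + next roll (4) = 14. Cumulative: 63

Answer: 6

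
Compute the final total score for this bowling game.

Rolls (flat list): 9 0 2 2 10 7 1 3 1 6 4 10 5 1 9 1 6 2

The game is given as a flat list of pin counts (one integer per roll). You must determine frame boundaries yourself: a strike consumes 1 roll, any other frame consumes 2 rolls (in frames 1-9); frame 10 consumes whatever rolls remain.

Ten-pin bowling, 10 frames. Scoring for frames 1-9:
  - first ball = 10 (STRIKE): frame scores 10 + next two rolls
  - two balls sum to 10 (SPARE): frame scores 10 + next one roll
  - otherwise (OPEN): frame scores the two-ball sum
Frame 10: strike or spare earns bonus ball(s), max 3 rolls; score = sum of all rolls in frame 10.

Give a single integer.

Frame 1: OPEN (9+0=9). Cumulative: 9
Frame 2: OPEN (2+2=4). Cumulative: 13
Frame 3: STRIKE. 10 + next two rolls (7+1) = 18. Cumulative: 31
Frame 4: OPEN (7+1=8). Cumulative: 39
Frame 5: OPEN (3+1=4). Cumulative: 43
Frame 6: SPARE (6+4=10). 10 + next roll (10) = 20. Cumulative: 63
Frame 7: STRIKE. 10 + next two rolls (5+1) = 16. Cumulative: 79
Frame 8: OPEN (5+1=6). Cumulative: 85
Frame 9: SPARE (9+1=10). 10 + next roll (6) = 16. Cumulative: 101
Frame 10: OPEN. Sum of all frame-10 rolls (6+2) = 8. Cumulative: 109

Answer: 109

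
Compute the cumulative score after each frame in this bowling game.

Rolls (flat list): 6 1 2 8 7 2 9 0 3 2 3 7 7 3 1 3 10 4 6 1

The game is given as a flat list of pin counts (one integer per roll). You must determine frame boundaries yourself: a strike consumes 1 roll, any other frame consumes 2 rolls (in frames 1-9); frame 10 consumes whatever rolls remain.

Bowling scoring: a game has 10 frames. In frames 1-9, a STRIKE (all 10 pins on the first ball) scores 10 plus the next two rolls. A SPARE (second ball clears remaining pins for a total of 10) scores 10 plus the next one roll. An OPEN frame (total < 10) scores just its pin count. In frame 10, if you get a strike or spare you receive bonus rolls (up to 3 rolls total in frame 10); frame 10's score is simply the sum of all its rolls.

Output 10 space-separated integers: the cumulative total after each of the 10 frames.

Frame 1: OPEN (6+1=7). Cumulative: 7
Frame 2: SPARE (2+8=10). 10 + next roll (7) = 17. Cumulative: 24
Frame 3: OPEN (7+2=9). Cumulative: 33
Frame 4: OPEN (9+0=9). Cumulative: 42
Frame 5: OPEN (3+2=5). Cumulative: 47
Frame 6: SPARE (3+7=10). 10 + next roll (7) = 17. Cumulative: 64
Frame 7: SPARE (7+3=10). 10 + next roll (1) = 11. Cumulative: 75
Frame 8: OPEN (1+3=4). Cumulative: 79
Frame 9: STRIKE. 10 + next two rolls (4+6) = 20. Cumulative: 99
Frame 10: SPARE. Sum of all frame-10 rolls (4+6+1) = 11. Cumulative: 110

Answer: 7 24 33 42 47 64 75 79 99 110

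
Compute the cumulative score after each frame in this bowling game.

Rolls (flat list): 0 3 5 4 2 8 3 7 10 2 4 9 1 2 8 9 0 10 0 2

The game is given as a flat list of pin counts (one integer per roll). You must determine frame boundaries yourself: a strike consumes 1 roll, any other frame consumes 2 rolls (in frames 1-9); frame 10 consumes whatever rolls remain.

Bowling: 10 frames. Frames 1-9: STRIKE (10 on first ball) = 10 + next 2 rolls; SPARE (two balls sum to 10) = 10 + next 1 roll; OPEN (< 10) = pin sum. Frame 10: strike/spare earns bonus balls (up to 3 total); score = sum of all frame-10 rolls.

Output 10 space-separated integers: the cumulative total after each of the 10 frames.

Frame 1: OPEN (0+3=3). Cumulative: 3
Frame 2: OPEN (5+4=9). Cumulative: 12
Frame 3: SPARE (2+8=10). 10 + next roll (3) = 13. Cumulative: 25
Frame 4: SPARE (3+7=10). 10 + next roll (10) = 20. Cumulative: 45
Frame 5: STRIKE. 10 + next two rolls (2+4) = 16. Cumulative: 61
Frame 6: OPEN (2+4=6). Cumulative: 67
Frame 7: SPARE (9+1=10). 10 + next roll (2) = 12. Cumulative: 79
Frame 8: SPARE (2+8=10). 10 + next roll (9) = 19. Cumulative: 98
Frame 9: OPEN (9+0=9). Cumulative: 107
Frame 10: STRIKE. Sum of all frame-10 rolls (10+0+2) = 12. Cumulative: 119

Answer: 3 12 25 45 61 67 79 98 107 119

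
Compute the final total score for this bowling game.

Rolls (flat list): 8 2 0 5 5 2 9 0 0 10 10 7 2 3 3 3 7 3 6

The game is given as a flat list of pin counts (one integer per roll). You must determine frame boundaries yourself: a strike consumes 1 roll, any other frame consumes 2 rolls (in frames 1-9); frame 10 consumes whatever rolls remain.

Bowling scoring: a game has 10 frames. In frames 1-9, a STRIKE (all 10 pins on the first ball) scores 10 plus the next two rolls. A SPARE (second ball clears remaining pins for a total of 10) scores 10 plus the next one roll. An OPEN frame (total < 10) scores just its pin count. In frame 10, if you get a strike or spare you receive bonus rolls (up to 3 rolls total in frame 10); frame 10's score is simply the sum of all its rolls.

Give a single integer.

Frame 1: SPARE (8+2=10). 10 + next roll (0) = 10. Cumulative: 10
Frame 2: OPEN (0+5=5). Cumulative: 15
Frame 3: OPEN (5+2=7). Cumulative: 22
Frame 4: OPEN (9+0=9). Cumulative: 31
Frame 5: SPARE (0+10=10). 10 + next roll (10) = 20. Cumulative: 51
Frame 6: STRIKE. 10 + next two rolls (7+2) = 19. Cumulative: 70
Frame 7: OPEN (7+2=9). Cumulative: 79
Frame 8: OPEN (3+3=6). Cumulative: 85
Frame 9: SPARE (3+7=10). 10 + next roll (3) = 13. Cumulative: 98
Frame 10: OPEN. Sum of all frame-10 rolls (3+6) = 9. Cumulative: 107

Answer: 107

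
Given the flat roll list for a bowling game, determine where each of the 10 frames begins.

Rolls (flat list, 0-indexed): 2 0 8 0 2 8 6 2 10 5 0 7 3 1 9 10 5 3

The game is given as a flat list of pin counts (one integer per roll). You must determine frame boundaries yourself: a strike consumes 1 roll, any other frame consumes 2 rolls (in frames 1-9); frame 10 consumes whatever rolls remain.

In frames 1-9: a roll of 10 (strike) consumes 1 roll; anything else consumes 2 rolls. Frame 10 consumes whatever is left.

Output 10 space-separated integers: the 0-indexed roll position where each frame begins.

Answer: 0 2 4 6 8 9 11 13 15 16

Derivation:
Frame 1 starts at roll index 0: rolls=2,0 (sum=2), consumes 2 rolls
Frame 2 starts at roll index 2: rolls=8,0 (sum=8), consumes 2 rolls
Frame 3 starts at roll index 4: rolls=2,8 (sum=10), consumes 2 rolls
Frame 4 starts at roll index 6: rolls=6,2 (sum=8), consumes 2 rolls
Frame 5 starts at roll index 8: roll=10 (strike), consumes 1 roll
Frame 6 starts at roll index 9: rolls=5,0 (sum=5), consumes 2 rolls
Frame 7 starts at roll index 11: rolls=7,3 (sum=10), consumes 2 rolls
Frame 8 starts at roll index 13: rolls=1,9 (sum=10), consumes 2 rolls
Frame 9 starts at roll index 15: roll=10 (strike), consumes 1 roll
Frame 10 starts at roll index 16: 2 remaining rolls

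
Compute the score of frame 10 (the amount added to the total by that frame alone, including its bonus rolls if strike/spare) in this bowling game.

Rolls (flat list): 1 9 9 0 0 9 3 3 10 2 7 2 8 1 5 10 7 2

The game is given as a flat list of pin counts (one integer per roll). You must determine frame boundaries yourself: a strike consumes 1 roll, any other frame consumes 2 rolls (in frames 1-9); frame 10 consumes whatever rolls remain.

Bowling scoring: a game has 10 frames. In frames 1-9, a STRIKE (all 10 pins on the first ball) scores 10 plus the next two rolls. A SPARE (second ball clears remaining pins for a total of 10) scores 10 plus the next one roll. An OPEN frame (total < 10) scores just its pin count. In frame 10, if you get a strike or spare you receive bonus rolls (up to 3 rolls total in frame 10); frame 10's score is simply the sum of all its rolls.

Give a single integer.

Answer: 9

Derivation:
Frame 1: SPARE (1+9=10). 10 + next roll (9) = 19. Cumulative: 19
Frame 2: OPEN (9+0=9). Cumulative: 28
Frame 3: OPEN (0+9=9). Cumulative: 37
Frame 4: OPEN (3+3=6). Cumulative: 43
Frame 5: STRIKE. 10 + next two rolls (2+7) = 19. Cumulative: 62
Frame 6: OPEN (2+7=9). Cumulative: 71
Frame 7: SPARE (2+8=10). 10 + next roll (1) = 11. Cumulative: 82
Frame 8: OPEN (1+5=6). Cumulative: 88
Frame 9: STRIKE. 10 + next two rolls (7+2) = 19. Cumulative: 107
Frame 10: OPEN. Sum of all frame-10 rolls (7+2) = 9. Cumulative: 116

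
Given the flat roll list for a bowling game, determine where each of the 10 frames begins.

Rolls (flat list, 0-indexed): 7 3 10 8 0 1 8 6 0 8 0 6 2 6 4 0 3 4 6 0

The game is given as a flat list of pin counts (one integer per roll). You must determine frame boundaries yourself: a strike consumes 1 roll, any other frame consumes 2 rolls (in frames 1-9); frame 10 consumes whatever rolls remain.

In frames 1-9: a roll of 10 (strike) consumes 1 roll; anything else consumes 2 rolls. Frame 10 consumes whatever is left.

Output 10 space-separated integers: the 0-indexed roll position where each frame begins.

Answer: 0 2 3 5 7 9 11 13 15 17

Derivation:
Frame 1 starts at roll index 0: rolls=7,3 (sum=10), consumes 2 rolls
Frame 2 starts at roll index 2: roll=10 (strike), consumes 1 roll
Frame 3 starts at roll index 3: rolls=8,0 (sum=8), consumes 2 rolls
Frame 4 starts at roll index 5: rolls=1,8 (sum=9), consumes 2 rolls
Frame 5 starts at roll index 7: rolls=6,0 (sum=6), consumes 2 rolls
Frame 6 starts at roll index 9: rolls=8,0 (sum=8), consumes 2 rolls
Frame 7 starts at roll index 11: rolls=6,2 (sum=8), consumes 2 rolls
Frame 8 starts at roll index 13: rolls=6,4 (sum=10), consumes 2 rolls
Frame 9 starts at roll index 15: rolls=0,3 (sum=3), consumes 2 rolls
Frame 10 starts at roll index 17: 3 remaining rolls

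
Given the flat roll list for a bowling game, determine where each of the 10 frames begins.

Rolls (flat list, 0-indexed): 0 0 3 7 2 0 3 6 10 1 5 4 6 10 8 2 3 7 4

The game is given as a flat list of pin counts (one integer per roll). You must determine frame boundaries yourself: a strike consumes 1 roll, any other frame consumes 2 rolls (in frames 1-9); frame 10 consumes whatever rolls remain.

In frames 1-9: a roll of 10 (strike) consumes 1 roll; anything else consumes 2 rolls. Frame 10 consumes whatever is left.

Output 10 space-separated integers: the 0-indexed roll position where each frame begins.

Answer: 0 2 4 6 8 9 11 13 14 16

Derivation:
Frame 1 starts at roll index 0: rolls=0,0 (sum=0), consumes 2 rolls
Frame 2 starts at roll index 2: rolls=3,7 (sum=10), consumes 2 rolls
Frame 3 starts at roll index 4: rolls=2,0 (sum=2), consumes 2 rolls
Frame 4 starts at roll index 6: rolls=3,6 (sum=9), consumes 2 rolls
Frame 5 starts at roll index 8: roll=10 (strike), consumes 1 roll
Frame 6 starts at roll index 9: rolls=1,5 (sum=6), consumes 2 rolls
Frame 7 starts at roll index 11: rolls=4,6 (sum=10), consumes 2 rolls
Frame 8 starts at roll index 13: roll=10 (strike), consumes 1 roll
Frame 9 starts at roll index 14: rolls=8,2 (sum=10), consumes 2 rolls
Frame 10 starts at roll index 16: 3 remaining rolls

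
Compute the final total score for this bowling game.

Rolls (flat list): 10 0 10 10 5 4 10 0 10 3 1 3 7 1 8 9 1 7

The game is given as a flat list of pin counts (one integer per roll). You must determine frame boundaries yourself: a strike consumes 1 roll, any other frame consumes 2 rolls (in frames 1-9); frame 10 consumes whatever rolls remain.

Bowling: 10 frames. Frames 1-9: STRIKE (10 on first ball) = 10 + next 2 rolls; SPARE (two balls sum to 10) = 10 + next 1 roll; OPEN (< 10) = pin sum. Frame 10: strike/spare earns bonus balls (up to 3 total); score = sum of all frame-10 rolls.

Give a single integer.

Answer: 142

Derivation:
Frame 1: STRIKE. 10 + next two rolls (0+10) = 20. Cumulative: 20
Frame 2: SPARE (0+10=10). 10 + next roll (10) = 20. Cumulative: 40
Frame 3: STRIKE. 10 + next two rolls (5+4) = 19. Cumulative: 59
Frame 4: OPEN (5+4=9). Cumulative: 68
Frame 5: STRIKE. 10 + next two rolls (0+10) = 20. Cumulative: 88
Frame 6: SPARE (0+10=10). 10 + next roll (3) = 13. Cumulative: 101
Frame 7: OPEN (3+1=4). Cumulative: 105
Frame 8: SPARE (3+7=10). 10 + next roll (1) = 11. Cumulative: 116
Frame 9: OPEN (1+8=9). Cumulative: 125
Frame 10: SPARE. Sum of all frame-10 rolls (9+1+7) = 17. Cumulative: 142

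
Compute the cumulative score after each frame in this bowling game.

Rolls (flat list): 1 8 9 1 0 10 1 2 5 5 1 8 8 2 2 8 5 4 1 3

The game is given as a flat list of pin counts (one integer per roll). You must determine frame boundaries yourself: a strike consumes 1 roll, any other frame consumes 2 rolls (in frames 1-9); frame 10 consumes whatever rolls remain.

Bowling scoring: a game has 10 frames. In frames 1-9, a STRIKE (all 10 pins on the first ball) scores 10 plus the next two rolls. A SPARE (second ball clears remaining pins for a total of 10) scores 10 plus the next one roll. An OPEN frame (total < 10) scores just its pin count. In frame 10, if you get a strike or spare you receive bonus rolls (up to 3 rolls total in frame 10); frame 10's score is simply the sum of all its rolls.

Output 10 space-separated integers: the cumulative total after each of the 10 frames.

Frame 1: OPEN (1+8=9). Cumulative: 9
Frame 2: SPARE (9+1=10). 10 + next roll (0) = 10. Cumulative: 19
Frame 3: SPARE (0+10=10). 10 + next roll (1) = 11. Cumulative: 30
Frame 4: OPEN (1+2=3). Cumulative: 33
Frame 5: SPARE (5+5=10). 10 + next roll (1) = 11. Cumulative: 44
Frame 6: OPEN (1+8=9). Cumulative: 53
Frame 7: SPARE (8+2=10). 10 + next roll (2) = 12. Cumulative: 65
Frame 8: SPARE (2+8=10). 10 + next roll (5) = 15. Cumulative: 80
Frame 9: OPEN (5+4=9). Cumulative: 89
Frame 10: OPEN. Sum of all frame-10 rolls (1+3) = 4. Cumulative: 93

Answer: 9 19 30 33 44 53 65 80 89 93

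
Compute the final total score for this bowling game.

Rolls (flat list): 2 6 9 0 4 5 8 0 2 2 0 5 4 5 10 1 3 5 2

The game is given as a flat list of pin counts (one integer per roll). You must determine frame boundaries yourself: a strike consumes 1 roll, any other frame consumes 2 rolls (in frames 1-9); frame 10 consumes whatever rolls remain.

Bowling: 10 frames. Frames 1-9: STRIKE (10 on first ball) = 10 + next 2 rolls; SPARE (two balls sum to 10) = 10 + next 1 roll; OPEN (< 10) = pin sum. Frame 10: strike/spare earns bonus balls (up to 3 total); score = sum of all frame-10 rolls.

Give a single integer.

Answer: 77

Derivation:
Frame 1: OPEN (2+6=8). Cumulative: 8
Frame 2: OPEN (9+0=9). Cumulative: 17
Frame 3: OPEN (4+5=9). Cumulative: 26
Frame 4: OPEN (8+0=8). Cumulative: 34
Frame 5: OPEN (2+2=4). Cumulative: 38
Frame 6: OPEN (0+5=5). Cumulative: 43
Frame 7: OPEN (4+5=9). Cumulative: 52
Frame 8: STRIKE. 10 + next two rolls (1+3) = 14. Cumulative: 66
Frame 9: OPEN (1+3=4). Cumulative: 70
Frame 10: OPEN. Sum of all frame-10 rolls (5+2) = 7. Cumulative: 77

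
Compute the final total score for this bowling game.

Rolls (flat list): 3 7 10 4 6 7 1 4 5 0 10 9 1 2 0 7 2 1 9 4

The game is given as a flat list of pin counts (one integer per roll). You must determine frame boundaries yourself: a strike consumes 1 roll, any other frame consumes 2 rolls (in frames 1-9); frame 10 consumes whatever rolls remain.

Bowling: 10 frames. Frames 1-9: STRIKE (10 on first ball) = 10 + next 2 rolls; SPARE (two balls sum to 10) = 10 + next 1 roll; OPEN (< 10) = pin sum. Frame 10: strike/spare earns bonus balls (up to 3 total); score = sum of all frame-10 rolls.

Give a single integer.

Answer: 130

Derivation:
Frame 1: SPARE (3+7=10). 10 + next roll (10) = 20. Cumulative: 20
Frame 2: STRIKE. 10 + next two rolls (4+6) = 20. Cumulative: 40
Frame 3: SPARE (4+6=10). 10 + next roll (7) = 17. Cumulative: 57
Frame 4: OPEN (7+1=8). Cumulative: 65
Frame 5: OPEN (4+5=9). Cumulative: 74
Frame 6: SPARE (0+10=10). 10 + next roll (9) = 19. Cumulative: 93
Frame 7: SPARE (9+1=10). 10 + next roll (2) = 12. Cumulative: 105
Frame 8: OPEN (2+0=2). Cumulative: 107
Frame 9: OPEN (7+2=9). Cumulative: 116
Frame 10: SPARE. Sum of all frame-10 rolls (1+9+4) = 14. Cumulative: 130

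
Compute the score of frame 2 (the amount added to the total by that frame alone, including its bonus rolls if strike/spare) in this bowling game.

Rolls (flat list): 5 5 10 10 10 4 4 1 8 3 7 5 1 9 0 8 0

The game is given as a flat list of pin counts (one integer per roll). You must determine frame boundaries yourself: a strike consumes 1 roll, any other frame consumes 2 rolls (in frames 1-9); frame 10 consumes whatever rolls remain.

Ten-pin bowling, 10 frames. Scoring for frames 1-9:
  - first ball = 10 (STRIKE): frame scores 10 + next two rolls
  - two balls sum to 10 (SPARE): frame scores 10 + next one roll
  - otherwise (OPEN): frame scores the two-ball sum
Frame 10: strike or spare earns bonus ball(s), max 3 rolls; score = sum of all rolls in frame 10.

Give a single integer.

Frame 1: SPARE (5+5=10). 10 + next roll (10) = 20. Cumulative: 20
Frame 2: STRIKE. 10 + next two rolls (10+10) = 30. Cumulative: 50
Frame 3: STRIKE. 10 + next two rolls (10+4) = 24. Cumulative: 74
Frame 4: STRIKE. 10 + next two rolls (4+4) = 18. Cumulative: 92

Answer: 30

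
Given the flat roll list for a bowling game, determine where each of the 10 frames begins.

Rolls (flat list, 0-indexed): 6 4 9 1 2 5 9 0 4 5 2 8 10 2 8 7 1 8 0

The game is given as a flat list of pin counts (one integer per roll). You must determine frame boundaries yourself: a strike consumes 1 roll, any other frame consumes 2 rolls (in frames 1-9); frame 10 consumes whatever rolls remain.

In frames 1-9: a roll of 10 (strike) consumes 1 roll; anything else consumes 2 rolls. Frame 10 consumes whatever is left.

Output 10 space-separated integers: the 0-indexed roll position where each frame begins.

Answer: 0 2 4 6 8 10 12 13 15 17

Derivation:
Frame 1 starts at roll index 0: rolls=6,4 (sum=10), consumes 2 rolls
Frame 2 starts at roll index 2: rolls=9,1 (sum=10), consumes 2 rolls
Frame 3 starts at roll index 4: rolls=2,5 (sum=7), consumes 2 rolls
Frame 4 starts at roll index 6: rolls=9,0 (sum=9), consumes 2 rolls
Frame 5 starts at roll index 8: rolls=4,5 (sum=9), consumes 2 rolls
Frame 6 starts at roll index 10: rolls=2,8 (sum=10), consumes 2 rolls
Frame 7 starts at roll index 12: roll=10 (strike), consumes 1 roll
Frame 8 starts at roll index 13: rolls=2,8 (sum=10), consumes 2 rolls
Frame 9 starts at roll index 15: rolls=7,1 (sum=8), consumes 2 rolls
Frame 10 starts at roll index 17: 2 remaining rolls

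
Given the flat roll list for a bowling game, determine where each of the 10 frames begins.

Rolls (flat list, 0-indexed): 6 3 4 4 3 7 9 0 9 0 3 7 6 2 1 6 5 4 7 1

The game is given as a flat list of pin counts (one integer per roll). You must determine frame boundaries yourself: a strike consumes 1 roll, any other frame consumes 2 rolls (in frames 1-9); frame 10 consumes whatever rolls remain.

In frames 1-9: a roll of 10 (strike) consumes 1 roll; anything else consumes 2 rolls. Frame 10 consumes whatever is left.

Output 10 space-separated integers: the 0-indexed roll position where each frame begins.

Answer: 0 2 4 6 8 10 12 14 16 18

Derivation:
Frame 1 starts at roll index 0: rolls=6,3 (sum=9), consumes 2 rolls
Frame 2 starts at roll index 2: rolls=4,4 (sum=8), consumes 2 rolls
Frame 3 starts at roll index 4: rolls=3,7 (sum=10), consumes 2 rolls
Frame 4 starts at roll index 6: rolls=9,0 (sum=9), consumes 2 rolls
Frame 5 starts at roll index 8: rolls=9,0 (sum=9), consumes 2 rolls
Frame 6 starts at roll index 10: rolls=3,7 (sum=10), consumes 2 rolls
Frame 7 starts at roll index 12: rolls=6,2 (sum=8), consumes 2 rolls
Frame 8 starts at roll index 14: rolls=1,6 (sum=7), consumes 2 rolls
Frame 9 starts at roll index 16: rolls=5,4 (sum=9), consumes 2 rolls
Frame 10 starts at roll index 18: 2 remaining rolls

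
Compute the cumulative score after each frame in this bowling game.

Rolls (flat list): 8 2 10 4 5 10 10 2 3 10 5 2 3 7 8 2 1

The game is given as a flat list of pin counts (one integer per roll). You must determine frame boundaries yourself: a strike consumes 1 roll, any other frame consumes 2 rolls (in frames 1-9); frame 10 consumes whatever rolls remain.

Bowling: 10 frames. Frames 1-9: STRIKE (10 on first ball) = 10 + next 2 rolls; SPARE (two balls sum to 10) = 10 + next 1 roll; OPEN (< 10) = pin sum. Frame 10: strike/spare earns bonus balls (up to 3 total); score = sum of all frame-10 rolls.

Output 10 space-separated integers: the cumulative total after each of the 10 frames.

Frame 1: SPARE (8+2=10). 10 + next roll (10) = 20. Cumulative: 20
Frame 2: STRIKE. 10 + next two rolls (4+5) = 19. Cumulative: 39
Frame 3: OPEN (4+5=9). Cumulative: 48
Frame 4: STRIKE. 10 + next two rolls (10+2) = 22. Cumulative: 70
Frame 5: STRIKE. 10 + next two rolls (2+3) = 15. Cumulative: 85
Frame 6: OPEN (2+3=5). Cumulative: 90
Frame 7: STRIKE. 10 + next two rolls (5+2) = 17. Cumulative: 107
Frame 8: OPEN (5+2=7). Cumulative: 114
Frame 9: SPARE (3+7=10). 10 + next roll (8) = 18. Cumulative: 132
Frame 10: SPARE. Sum of all frame-10 rolls (8+2+1) = 11. Cumulative: 143

Answer: 20 39 48 70 85 90 107 114 132 143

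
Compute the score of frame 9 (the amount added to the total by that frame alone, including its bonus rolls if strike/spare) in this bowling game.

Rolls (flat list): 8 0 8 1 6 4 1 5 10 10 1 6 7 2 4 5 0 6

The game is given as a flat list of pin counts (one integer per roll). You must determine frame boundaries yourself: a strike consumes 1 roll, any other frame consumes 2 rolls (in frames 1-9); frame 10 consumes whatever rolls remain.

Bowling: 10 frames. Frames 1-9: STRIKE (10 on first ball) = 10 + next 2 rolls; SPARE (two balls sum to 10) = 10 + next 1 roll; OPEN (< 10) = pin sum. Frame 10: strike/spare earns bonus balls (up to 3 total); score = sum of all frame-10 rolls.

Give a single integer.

Answer: 9

Derivation:
Frame 1: OPEN (8+0=8). Cumulative: 8
Frame 2: OPEN (8+1=9). Cumulative: 17
Frame 3: SPARE (6+4=10). 10 + next roll (1) = 11. Cumulative: 28
Frame 4: OPEN (1+5=6). Cumulative: 34
Frame 5: STRIKE. 10 + next two rolls (10+1) = 21. Cumulative: 55
Frame 6: STRIKE. 10 + next two rolls (1+6) = 17. Cumulative: 72
Frame 7: OPEN (1+6=7). Cumulative: 79
Frame 8: OPEN (7+2=9). Cumulative: 88
Frame 9: OPEN (4+5=9). Cumulative: 97
Frame 10: OPEN. Sum of all frame-10 rolls (0+6) = 6. Cumulative: 103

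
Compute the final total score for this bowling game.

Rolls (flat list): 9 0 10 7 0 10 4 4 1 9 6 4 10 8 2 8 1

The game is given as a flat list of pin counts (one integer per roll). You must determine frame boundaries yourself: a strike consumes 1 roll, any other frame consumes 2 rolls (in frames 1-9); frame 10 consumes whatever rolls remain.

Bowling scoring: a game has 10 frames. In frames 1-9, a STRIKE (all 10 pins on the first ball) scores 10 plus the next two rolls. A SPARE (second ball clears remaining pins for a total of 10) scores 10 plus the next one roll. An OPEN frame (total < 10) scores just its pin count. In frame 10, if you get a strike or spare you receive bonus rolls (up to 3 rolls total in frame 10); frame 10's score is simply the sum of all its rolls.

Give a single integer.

Answer: 142

Derivation:
Frame 1: OPEN (9+0=9). Cumulative: 9
Frame 2: STRIKE. 10 + next two rolls (7+0) = 17. Cumulative: 26
Frame 3: OPEN (7+0=7). Cumulative: 33
Frame 4: STRIKE. 10 + next two rolls (4+4) = 18. Cumulative: 51
Frame 5: OPEN (4+4=8). Cumulative: 59
Frame 6: SPARE (1+9=10). 10 + next roll (6) = 16. Cumulative: 75
Frame 7: SPARE (6+4=10). 10 + next roll (10) = 20. Cumulative: 95
Frame 8: STRIKE. 10 + next two rolls (8+2) = 20. Cumulative: 115
Frame 9: SPARE (8+2=10). 10 + next roll (8) = 18. Cumulative: 133
Frame 10: OPEN. Sum of all frame-10 rolls (8+1) = 9. Cumulative: 142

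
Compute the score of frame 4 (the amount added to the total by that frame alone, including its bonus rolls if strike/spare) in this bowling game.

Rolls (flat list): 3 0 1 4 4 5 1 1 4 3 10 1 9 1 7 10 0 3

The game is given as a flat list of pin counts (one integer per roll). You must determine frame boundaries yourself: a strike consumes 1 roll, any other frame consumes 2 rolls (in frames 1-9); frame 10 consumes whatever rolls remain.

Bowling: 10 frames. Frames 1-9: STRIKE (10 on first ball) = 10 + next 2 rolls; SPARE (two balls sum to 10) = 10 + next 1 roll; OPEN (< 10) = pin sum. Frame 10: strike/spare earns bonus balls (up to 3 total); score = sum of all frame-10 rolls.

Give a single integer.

Frame 1: OPEN (3+0=3). Cumulative: 3
Frame 2: OPEN (1+4=5). Cumulative: 8
Frame 3: OPEN (4+5=9). Cumulative: 17
Frame 4: OPEN (1+1=2). Cumulative: 19
Frame 5: OPEN (4+3=7). Cumulative: 26
Frame 6: STRIKE. 10 + next two rolls (1+9) = 20. Cumulative: 46

Answer: 2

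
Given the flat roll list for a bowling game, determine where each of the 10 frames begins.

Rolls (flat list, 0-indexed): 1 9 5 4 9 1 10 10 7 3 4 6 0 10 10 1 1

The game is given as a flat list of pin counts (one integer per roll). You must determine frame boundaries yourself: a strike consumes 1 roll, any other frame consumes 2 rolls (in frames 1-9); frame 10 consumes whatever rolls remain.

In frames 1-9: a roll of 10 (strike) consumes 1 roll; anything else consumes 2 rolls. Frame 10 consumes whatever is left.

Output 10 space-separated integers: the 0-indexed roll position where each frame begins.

Answer: 0 2 4 6 7 8 10 12 14 15

Derivation:
Frame 1 starts at roll index 0: rolls=1,9 (sum=10), consumes 2 rolls
Frame 2 starts at roll index 2: rolls=5,4 (sum=9), consumes 2 rolls
Frame 3 starts at roll index 4: rolls=9,1 (sum=10), consumes 2 rolls
Frame 4 starts at roll index 6: roll=10 (strike), consumes 1 roll
Frame 5 starts at roll index 7: roll=10 (strike), consumes 1 roll
Frame 6 starts at roll index 8: rolls=7,3 (sum=10), consumes 2 rolls
Frame 7 starts at roll index 10: rolls=4,6 (sum=10), consumes 2 rolls
Frame 8 starts at roll index 12: rolls=0,10 (sum=10), consumes 2 rolls
Frame 9 starts at roll index 14: roll=10 (strike), consumes 1 roll
Frame 10 starts at roll index 15: 2 remaining rolls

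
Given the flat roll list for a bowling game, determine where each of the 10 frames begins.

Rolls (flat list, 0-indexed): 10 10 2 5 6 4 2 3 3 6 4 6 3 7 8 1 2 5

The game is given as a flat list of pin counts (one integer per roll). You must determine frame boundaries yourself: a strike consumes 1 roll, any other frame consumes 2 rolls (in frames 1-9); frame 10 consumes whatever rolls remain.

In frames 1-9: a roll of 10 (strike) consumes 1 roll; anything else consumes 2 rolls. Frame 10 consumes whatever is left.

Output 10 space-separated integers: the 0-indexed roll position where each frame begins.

Frame 1 starts at roll index 0: roll=10 (strike), consumes 1 roll
Frame 2 starts at roll index 1: roll=10 (strike), consumes 1 roll
Frame 3 starts at roll index 2: rolls=2,5 (sum=7), consumes 2 rolls
Frame 4 starts at roll index 4: rolls=6,4 (sum=10), consumes 2 rolls
Frame 5 starts at roll index 6: rolls=2,3 (sum=5), consumes 2 rolls
Frame 6 starts at roll index 8: rolls=3,6 (sum=9), consumes 2 rolls
Frame 7 starts at roll index 10: rolls=4,6 (sum=10), consumes 2 rolls
Frame 8 starts at roll index 12: rolls=3,7 (sum=10), consumes 2 rolls
Frame 9 starts at roll index 14: rolls=8,1 (sum=9), consumes 2 rolls
Frame 10 starts at roll index 16: 2 remaining rolls

Answer: 0 1 2 4 6 8 10 12 14 16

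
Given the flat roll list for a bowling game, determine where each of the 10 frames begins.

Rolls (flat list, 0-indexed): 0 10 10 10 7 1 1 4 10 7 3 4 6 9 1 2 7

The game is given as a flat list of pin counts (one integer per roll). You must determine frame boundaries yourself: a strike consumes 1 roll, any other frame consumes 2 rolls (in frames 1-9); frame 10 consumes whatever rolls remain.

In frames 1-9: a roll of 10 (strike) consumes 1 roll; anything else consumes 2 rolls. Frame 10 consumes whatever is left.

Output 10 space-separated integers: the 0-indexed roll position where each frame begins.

Answer: 0 2 3 4 6 8 9 11 13 15

Derivation:
Frame 1 starts at roll index 0: rolls=0,10 (sum=10), consumes 2 rolls
Frame 2 starts at roll index 2: roll=10 (strike), consumes 1 roll
Frame 3 starts at roll index 3: roll=10 (strike), consumes 1 roll
Frame 4 starts at roll index 4: rolls=7,1 (sum=8), consumes 2 rolls
Frame 5 starts at roll index 6: rolls=1,4 (sum=5), consumes 2 rolls
Frame 6 starts at roll index 8: roll=10 (strike), consumes 1 roll
Frame 7 starts at roll index 9: rolls=7,3 (sum=10), consumes 2 rolls
Frame 8 starts at roll index 11: rolls=4,6 (sum=10), consumes 2 rolls
Frame 9 starts at roll index 13: rolls=9,1 (sum=10), consumes 2 rolls
Frame 10 starts at roll index 15: 2 remaining rolls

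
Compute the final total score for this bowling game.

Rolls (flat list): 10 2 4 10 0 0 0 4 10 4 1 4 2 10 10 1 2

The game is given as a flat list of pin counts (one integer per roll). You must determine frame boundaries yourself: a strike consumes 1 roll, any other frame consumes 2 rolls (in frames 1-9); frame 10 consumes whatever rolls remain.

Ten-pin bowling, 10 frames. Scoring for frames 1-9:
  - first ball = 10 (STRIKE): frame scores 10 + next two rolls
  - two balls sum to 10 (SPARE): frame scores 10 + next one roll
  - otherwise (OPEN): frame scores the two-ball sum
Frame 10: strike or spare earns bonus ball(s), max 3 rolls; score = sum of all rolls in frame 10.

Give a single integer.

Frame 1: STRIKE. 10 + next two rolls (2+4) = 16. Cumulative: 16
Frame 2: OPEN (2+4=6). Cumulative: 22
Frame 3: STRIKE. 10 + next two rolls (0+0) = 10. Cumulative: 32
Frame 4: OPEN (0+0=0). Cumulative: 32
Frame 5: OPEN (0+4=4). Cumulative: 36
Frame 6: STRIKE. 10 + next two rolls (4+1) = 15. Cumulative: 51
Frame 7: OPEN (4+1=5). Cumulative: 56
Frame 8: OPEN (4+2=6). Cumulative: 62
Frame 9: STRIKE. 10 + next two rolls (10+1) = 21. Cumulative: 83
Frame 10: STRIKE. Sum of all frame-10 rolls (10+1+2) = 13. Cumulative: 96

Answer: 96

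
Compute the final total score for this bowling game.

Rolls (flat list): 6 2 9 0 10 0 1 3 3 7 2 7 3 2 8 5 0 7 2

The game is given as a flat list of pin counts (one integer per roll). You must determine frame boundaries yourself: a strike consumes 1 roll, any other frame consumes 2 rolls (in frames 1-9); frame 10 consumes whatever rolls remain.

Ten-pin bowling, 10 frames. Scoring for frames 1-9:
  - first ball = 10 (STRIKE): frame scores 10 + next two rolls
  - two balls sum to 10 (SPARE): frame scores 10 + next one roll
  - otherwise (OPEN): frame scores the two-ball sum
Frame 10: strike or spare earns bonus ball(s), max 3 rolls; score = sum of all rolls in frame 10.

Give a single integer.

Frame 1: OPEN (6+2=8). Cumulative: 8
Frame 2: OPEN (9+0=9). Cumulative: 17
Frame 3: STRIKE. 10 + next two rolls (0+1) = 11. Cumulative: 28
Frame 4: OPEN (0+1=1). Cumulative: 29
Frame 5: OPEN (3+3=6). Cumulative: 35
Frame 6: OPEN (7+2=9). Cumulative: 44
Frame 7: SPARE (7+3=10). 10 + next roll (2) = 12. Cumulative: 56
Frame 8: SPARE (2+8=10). 10 + next roll (5) = 15. Cumulative: 71
Frame 9: OPEN (5+0=5). Cumulative: 76
Frame 10: OPEN. Sum of all frame-10 rolls (7+2) = 9. Cumulative: 85

Answer: 85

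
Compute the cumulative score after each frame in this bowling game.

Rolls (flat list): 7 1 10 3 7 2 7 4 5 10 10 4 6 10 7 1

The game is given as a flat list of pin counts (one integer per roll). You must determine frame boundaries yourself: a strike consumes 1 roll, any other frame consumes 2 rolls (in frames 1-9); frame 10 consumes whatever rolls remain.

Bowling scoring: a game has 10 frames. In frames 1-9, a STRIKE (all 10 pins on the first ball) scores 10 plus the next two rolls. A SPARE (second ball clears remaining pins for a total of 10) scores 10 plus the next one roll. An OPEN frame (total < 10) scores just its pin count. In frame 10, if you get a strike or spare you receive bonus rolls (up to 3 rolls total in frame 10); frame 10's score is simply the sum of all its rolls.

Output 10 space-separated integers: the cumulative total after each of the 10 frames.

Answer: 8 28 40 49 58 82 102 122 140 148

Derivation:
Frame 1: OPEN (7+1=8). Cumulative: 8
Frame 2: STRIKE. 10 + next two rolls (3+7) = 20. Cumulative: 28
Frame 3: SPARE (3+7=10). 10 + next roll (2) = 12. Cumulative: 40
Frame 4: OPEN (2+7=9). Cumulative: 49
Frame 5: OPEN (4+5=9). Cumulative: 58
Frame 6: STRIKE. 10 + next two rolls (10+4) = 24. Cumulative: 82
Frame 7: STRIKE. 10 + next two rolls (4+6) = 20. Cumulative: 102
Frame 8: SPARE (4+6=10). 10 + next roll (10) = 20. Cumulative: 122
Frame 9: STRIKE. 10 + next two rolls (7+1) = 18. Cumulative: 140
Frame 10: OPEN. Sum of all frame-10 rolls (7+1) = 8. Cumulative: 148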